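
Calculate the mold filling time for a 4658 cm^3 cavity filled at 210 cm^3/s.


Formula: t_fill = V_mold / Q_flow
t = 4658 cm^3 / 210 cm^3/s = 22.1810 s

22.1810 s


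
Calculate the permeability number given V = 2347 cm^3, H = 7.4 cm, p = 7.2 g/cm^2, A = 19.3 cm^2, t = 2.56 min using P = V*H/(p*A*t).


Formula: Permeability Number P = (V * H) / (p * A * t)
Numerator: V * H = 2347 * 7.4 = 17367.8
Denominator: p * A * t = 7.2 * 19.3 * 2.56 = 355.7376
P = 17367.8 / 355.7376 = 48.8219


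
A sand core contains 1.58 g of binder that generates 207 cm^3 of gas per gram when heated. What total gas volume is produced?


Formula: V_gas = W_binder * gas_evolution_rate
V = 1.58 g * 207 cm^3/g = 327.0600 cm^3


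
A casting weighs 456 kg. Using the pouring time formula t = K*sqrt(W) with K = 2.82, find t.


Formula: t = K * sqrt(W)
sqrt(W) = sqrt(456) = 21.35416
t = 2.82 * 21.35416 = 60.2187 s

Final answer: 60.2187 s


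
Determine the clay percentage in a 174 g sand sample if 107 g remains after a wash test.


Formula: Clay% = (W_total - W_washed) / W_total * 100
Clay mass = 174 - 107 = 67 g
Clay% = 67 / 174 * 100 = 38.5057%

Final answer: 38.5057%


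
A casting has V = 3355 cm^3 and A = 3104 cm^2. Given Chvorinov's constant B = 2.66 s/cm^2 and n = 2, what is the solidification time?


Formula: t_s = B * (V/A)^n  (Chvorinov's rule, n=2)
Modulus M = V/A = 3355/3104 = 1.080863 cm
M^2 = 1.080863^2 = 1.168265 cm^2
t_s = 2.66 * 1.168265 = 3.1076 s

3.1076 s


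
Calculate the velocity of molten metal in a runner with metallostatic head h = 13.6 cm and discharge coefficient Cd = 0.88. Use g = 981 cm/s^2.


Formula: v = Cd * sqrt(2 * g * h)  (Torricelli with discharge coefficient)
2*g*h = 2 * 981 * 13.6 = 26683.2 cm^2/s^2
sqrt(26683.2) = 163.34993 cm/s
v = 0.88 * 163.34993 = 143.7479 cm/s

Final answer: 143.7479 cm/s


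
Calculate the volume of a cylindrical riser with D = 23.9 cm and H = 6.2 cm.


Formula: V = pi * (D/2)^2 * H  (cylinder volume)
Radius = D/2 = 23.9/2 = 11.95 cm
V = pi * 11.95^2 * 6.2 = 2781.4892 cm^3


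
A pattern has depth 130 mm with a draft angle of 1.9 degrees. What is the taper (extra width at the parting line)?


Formula: taper = depth * tan(draft_angle)
tan(1.9 deg) = 0.0331734
taper = 130 mm * 0.0331734 = 4.3125 mm

Final answer: 4.3125 mm


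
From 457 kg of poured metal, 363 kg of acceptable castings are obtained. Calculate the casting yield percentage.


Formula: Casting Yield = (W_good / W_total) * 100
Yield = (363 kg / 457 kg) * 100 = 79.4311%

Answer: 79.4311%


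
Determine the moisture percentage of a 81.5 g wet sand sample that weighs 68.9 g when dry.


Formula: MC = (W_wet - W_dry) / W_wet * 100
Water mass = 81.5 - 68.9 = 12.6 g
MC = 12.6 / 81.5 * 100 = 15.4601%

15.4601%


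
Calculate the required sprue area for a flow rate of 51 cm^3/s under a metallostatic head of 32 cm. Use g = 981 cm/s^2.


Formula: v = sqrt(2*g*h), A = Q/v
Velocity: v = sqrt(2 * 981 * 32) = sqrt(62784) = 250.5674 cm/s
Sprue area: A = Q / v = 51 / 250.5674 = 0.2035 cm^2

Final answer: 0.2035 cm^2


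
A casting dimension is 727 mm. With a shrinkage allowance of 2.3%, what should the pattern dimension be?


Formula: L_pattern = L_casting * (1 + shrinkage_rate/100)
Shrinkage factor = 1 + 2.3/100 = 1.023
L_pattern = 727 mm * 1.023 = 743.7210 mm

Answer: 743.7210 mm


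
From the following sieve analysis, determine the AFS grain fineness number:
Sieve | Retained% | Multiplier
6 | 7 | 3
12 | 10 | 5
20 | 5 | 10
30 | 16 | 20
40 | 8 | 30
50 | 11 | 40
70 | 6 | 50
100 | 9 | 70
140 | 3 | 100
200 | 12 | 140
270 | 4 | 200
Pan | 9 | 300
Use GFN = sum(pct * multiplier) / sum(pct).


Formula: GFN = sum(pct * multiplier) / sum(pct)
sum(pct * multiplier) = 7531
sum(pct) = 100
GFN = 7531 / 100 = 75.31

Answer: 75.31


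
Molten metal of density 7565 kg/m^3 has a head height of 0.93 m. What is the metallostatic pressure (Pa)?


Formula: P = rho * g * h
rho * g = 7565 * 9.81 = 74212.65 N/m^3
P = 74212.65 * 0.93 = 69017.7645 Pa

69017.7645 Pa


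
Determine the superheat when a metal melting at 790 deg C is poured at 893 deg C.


Formula: Superheat = T_pour - T_melt
Superheat = 893 - 790 = 103 deg C

103 deg C


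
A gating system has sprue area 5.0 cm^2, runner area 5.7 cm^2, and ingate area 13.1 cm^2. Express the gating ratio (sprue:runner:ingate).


Sprue:Runner:Ingate = 1 : 5.7/5.0 : 13.1/5.0 = 1:1.14:2.62


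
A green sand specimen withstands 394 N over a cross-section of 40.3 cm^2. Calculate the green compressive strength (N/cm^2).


Formula: Compressive Strength = Force / Area
Strength = 394 N / 40.3 cm^2 = 9.7767 N/cm^2

Answer: 9.7767 N/cm^2


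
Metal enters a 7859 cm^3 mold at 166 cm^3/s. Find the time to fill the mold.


Formula: t_fill = V_mold / Q_flow
t = 7859 cm^3 / 166 cm^3/s = 47.3434 s

Final answer: 47.3434 s


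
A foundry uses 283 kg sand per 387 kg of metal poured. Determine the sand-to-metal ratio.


Formula: Sand-to-Metal Ratio = W_sand / W_metal
Ratio = 283 kg / 387 kg = 0.7313

Answer: 0.7313


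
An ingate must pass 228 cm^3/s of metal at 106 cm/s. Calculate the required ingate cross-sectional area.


Formula: A_ingate = Q / v  (continuity equation)
A = 228 cm^3/s / 106 cm/s = 2.1509 cm^2

Final answer: 2.1509 cm^2


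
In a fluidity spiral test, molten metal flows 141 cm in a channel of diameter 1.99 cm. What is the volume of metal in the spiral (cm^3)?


Formula: V = pi * (d/2)^2 * L  (cylinder volume)
Radius = 1.99/2 = 0.995 cm
V = pi * 0.995^2 * 141 = 438.5460 cm^3

Final answer: 438.5460 cm^3


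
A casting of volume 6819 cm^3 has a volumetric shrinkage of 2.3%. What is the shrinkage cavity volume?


Formula: V_shrink = V_casting * shrinkage_pct / 100
V_shrink = 6819 cm^3 * 2.3 / 100 = 156.8370 cm^3

156.8370 cm^3


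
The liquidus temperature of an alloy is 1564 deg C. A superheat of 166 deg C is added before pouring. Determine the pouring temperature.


Formula: T_pour = T_melt + Superheat
T_pour = 1564 + 166 = 1730 deg C

Answer: 1730 deg C


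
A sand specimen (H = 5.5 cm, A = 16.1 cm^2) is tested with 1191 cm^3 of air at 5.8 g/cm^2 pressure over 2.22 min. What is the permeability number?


Formula: Permeability Number P = (V * H) / (p * A * t)
Numerator: V * H = 1191 * 5.5 = 6550.5
Denominator: p * A * t = 5.8 * 16.1 * 2.22 = 207.3036
P = 6550.5 / 207.3036 = 31.5986

31.5986


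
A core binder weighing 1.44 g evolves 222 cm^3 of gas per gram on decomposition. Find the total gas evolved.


Formula: V_gas = W_binder * gas_evolution_rate
V = 1.44 g * 222 cm^3/g = 319.6800 cm^3

319.6800 cm^3


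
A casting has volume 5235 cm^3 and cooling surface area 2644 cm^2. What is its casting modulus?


Formula: Casting Modulus M = V / A
M = 5235 cm^3 / 2644 cm^2 = 1.9800 cm

Final answer: 1.9800 cm


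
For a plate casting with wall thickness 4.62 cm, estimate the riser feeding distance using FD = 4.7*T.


Formula: FD = 4.7 * T  (riser feeding-distance rule)
FD = 4.7 * 4.62 cm = 21.7140 cm

21.7140 cm


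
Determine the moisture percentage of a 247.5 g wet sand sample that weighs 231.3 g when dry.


Formula: MC = (W_wet - W_dry) / W_wet * 100
Water mass = 247.5 - 231.3 = 16.2 g
MC = 16.2 / 247.5 * 100 = 6.5455%

Answer: 6.5455%


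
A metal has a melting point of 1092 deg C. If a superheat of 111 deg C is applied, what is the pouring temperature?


Formula: T_pour = T_melt + Superheat
T_pour = 1092 + 111 = 1203 deg C

Final answer: 1203 deg C


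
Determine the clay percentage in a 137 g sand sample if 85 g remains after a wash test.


Formula: Clay% = (W_total - W_washed) / W_total * 100
Clay mass = 137 - 85 = 52 g
Clay% = 52 / 137 * 100 = 37.9562%


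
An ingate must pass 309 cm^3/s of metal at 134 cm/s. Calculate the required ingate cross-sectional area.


Formula: A_ingate = Q / v  (continuity equation)
A = 309 cm^3/s / 134 cm/s = 2.3060 cm^2

Answer: 2.3060 cm^2


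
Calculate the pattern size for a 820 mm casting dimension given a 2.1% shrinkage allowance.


Formula: L_pattern = L_casting * (1 + shrinkage_rate/100)
Shrinkage factor = 1 + 2.1/100 = 1.021
L_pattern = 820 mm * 1.021 = 837.2200 mm

Answer: 837.2200 mm


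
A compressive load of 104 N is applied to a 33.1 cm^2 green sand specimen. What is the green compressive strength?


Formula: Compressive Strength = Force / Area
Strength = 104 N / 33.1 cm^2 = 3.1420 N/cm^2


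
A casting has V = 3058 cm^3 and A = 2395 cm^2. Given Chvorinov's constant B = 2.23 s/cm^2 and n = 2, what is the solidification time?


Formula: t_s = B * (V/A)^n  (Chvorinov's rule, n=2)
Modulus M = V/A = 3058/2395 = 1.276827 cm
M^2 = 1.276827^2 = 1.630287 cm^2
t_s = 2.23 * 1.630287 = 3.6355 s


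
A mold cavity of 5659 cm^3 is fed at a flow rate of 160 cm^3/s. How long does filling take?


Formula: t_fill = V_mold / Q_flow
t = 5659 cm^3 / 160 cm^3/s = 35.3687 s


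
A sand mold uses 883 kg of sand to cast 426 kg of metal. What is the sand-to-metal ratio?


Formula: Sand-to-Metal Ratio = W_sand / W_metal
Ratio = 883 kg / 426 kg = 2.0728

Answer: 2.0728


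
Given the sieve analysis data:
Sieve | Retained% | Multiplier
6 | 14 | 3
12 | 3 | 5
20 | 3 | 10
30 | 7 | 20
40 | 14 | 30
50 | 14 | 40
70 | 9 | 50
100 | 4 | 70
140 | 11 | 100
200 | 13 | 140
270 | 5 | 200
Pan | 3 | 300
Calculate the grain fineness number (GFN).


Formula: GFN = sum(pct * multiplier) / sum(pct)
sum(pct * multiplier) = 6757
sum(pct) = 100
GFN = 6757 / 100 = 67.57

Final answer: 67.57


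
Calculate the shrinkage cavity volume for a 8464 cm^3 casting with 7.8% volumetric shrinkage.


Formula: V_shrink = V_casting * shrinkage_pct / 100
V_shrink = 8464 cm^3 * 7.8 / 100 = 660.1920 cm^3


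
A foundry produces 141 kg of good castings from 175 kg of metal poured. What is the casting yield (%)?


Formula: Casting Yield = (W_good / W_total) * 100
Yield = (141 kg / 175 kg) * 100 = 80.5714%

80.5714%


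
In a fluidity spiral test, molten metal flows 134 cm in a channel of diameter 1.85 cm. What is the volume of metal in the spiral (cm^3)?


Formula: V = pi * (d/2)^2 * L  (cylinder volume)
Radius = 1.85/2 = 0.925 cm
V = pi * 0.925^2 * 134 = 360.1954 cm^3

Answer: 360.1954 cm^3


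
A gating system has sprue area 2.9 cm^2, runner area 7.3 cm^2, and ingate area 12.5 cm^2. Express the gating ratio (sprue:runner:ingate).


Sprue:Runner:Ingate = 1 : 7.3/2.9 : 12.5/2.9 = 1:2.52:4.31

Answer: 1:2.52:4.31


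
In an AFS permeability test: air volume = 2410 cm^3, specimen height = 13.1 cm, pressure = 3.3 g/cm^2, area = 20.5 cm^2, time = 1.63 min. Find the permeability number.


Formula: Permeability Number P = (V * H) / (p * A * t)
Numerator: V * H = 2410 * 13.1 = 31571.0
Denominator: p * A * t = 3.3 * 20.5 * 1.63 = 110.2695
P = 31571.0 / 110.2695 = 286.3076

286.3076


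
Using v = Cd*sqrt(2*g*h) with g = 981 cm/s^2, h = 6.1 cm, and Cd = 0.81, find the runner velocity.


Formula: v = Cd * sqrt(2 * g * h)  (Torricelli with discharge coefficient)
2*g*h = 2 * 981 * 6.1 = 11968.2 cm^2/s^2
sqrt(11968.2) = 109.39927 cm/s
v = 0.81 * 109.39927 = 88.6134 cm/s

Answer: 88.6134 cm/s


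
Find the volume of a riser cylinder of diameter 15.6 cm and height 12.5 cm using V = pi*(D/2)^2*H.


Formula: V = pi * (D/2)^2 * H  (cylinder volume)
Radius = D/2 = 15.6/2 = 7.8 cm
V = pi * 7.8^2 * 12.5 = 2389.1812 cm^3

Final answer: 2389.1812 cm^3


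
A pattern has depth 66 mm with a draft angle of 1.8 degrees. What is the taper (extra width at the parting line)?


Formula: taper = depth * tan(draft_angle)
tan(1.8 deg) = 0.0314263
taper = 66 mm * 0.0314263 = 2.0741 mm

Final answer: 2.0741 mm


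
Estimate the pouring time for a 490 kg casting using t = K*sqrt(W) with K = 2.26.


Formula: t = K * sqrt(W)
sqrt(W) = sqrt(490) = 22.13594
t = 2.26 * 22.13594 = 50.0272 s

Final answer: 50.0272 s


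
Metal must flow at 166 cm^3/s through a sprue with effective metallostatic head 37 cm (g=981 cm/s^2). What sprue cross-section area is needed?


Formula: v = sqrt(2*g*h), A = Q/v
Velocity: v = sqrt(2 * 981 * 37) = sqrt(72594) = 269.4327 cm/s
Sprue area: A = Q / v = 166 / 269.4327 = 0.6161 cm^2

0.6161 cm^2


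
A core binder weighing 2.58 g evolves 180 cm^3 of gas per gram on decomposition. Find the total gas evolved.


Formula: V_gas = W_binder * gas_evolution_rate
V = 2.58 g * 180 cm^3/g = 464.4000 cm^3

Final answer: 464.4000 cm^3


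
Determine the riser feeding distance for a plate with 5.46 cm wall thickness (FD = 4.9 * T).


Formula: FD = 4.9 * T  (riser feeding-distance rule)
FD = 4.9 * 5.46 cm = 26.7540 cm

Answer: 26.7540 cm


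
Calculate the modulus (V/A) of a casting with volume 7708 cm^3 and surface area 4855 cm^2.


Formula: Casting Modulus M = V / A
M = 7708 cm^3 / 4855 cm^2 = 1.5876 cm

1.5876 cm


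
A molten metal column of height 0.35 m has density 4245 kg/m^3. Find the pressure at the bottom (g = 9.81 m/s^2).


Formula: P = rho * g * h
rho * g = 4245 * 9.81 = 41643.45 N/m^3
P = 41643.45 * 0.35 = 14575.2075 Pa

Final answer: 14575.2075 Pa


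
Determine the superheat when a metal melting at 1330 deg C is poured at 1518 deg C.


Formula: Superheat = T_pour - T_melt
Superheat = 1518 - 1330 = 188 deg C

Final answer: 188 deg C


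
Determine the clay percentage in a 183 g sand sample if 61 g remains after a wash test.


Formula: Clay% = (W_total - W_washed) / W_total * 100
Clay mass = 183 - 61 = 122 g
Clay% = 122 / 183 * 100 = 66.6667%

Final answer: 66.6667%


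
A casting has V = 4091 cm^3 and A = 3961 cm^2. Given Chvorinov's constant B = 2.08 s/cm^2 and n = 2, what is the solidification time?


Formula: t_s = B * (V/A)^n  (Chvorinov's rule, n=2)
Modulus M = V/A = 4091/3961 = 1.032820 cm
M^2 = 1.032820^2 = 1.066717 cm^2
t_s = 2.08 * 1.066717 = 2.2188 s

2.2188 s


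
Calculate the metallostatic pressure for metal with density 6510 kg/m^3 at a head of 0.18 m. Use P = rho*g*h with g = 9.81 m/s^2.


Formula: P = rho * g * h
rho * g = 6510 * 9.81 = 63863.1 N/m^3
P = 63863.1 * 0.18 = 11495.3580 Pa

Final answer: 11495.3580 Pa


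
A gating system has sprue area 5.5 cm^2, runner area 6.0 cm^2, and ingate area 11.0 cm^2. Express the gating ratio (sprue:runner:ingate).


Sprue:Runner:Ingate = 1 : 6.0/5.5 : 11.0/5.5 = 1:1.09:2.00


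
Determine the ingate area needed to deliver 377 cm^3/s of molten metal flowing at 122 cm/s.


Formula: A_ingate = Q / v  (continuity equation)
A = 377 cm^3/s / 122 cm/s = 3.0902 cm^2


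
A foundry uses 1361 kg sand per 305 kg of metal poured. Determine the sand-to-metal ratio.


Formula: Sand-to-Metal Ratio = W_sand / W_metal
Ratio = 1361 kg / 305 kg = 4.4623

Answer: 4.4623


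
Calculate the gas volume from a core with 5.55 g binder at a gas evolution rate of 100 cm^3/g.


Formula: V_gas = W_binder * gas_evolution_rate
V = 5.55 g * 100 cm^3/g = 555.0000 cm^3

555.0000 cm^3


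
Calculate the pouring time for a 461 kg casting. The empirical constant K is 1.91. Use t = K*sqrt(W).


Formula: t = K * sqrt(W)
sqrt(W) = sqrt(461) = 21.47091
t = 1.91 * 21.47091 = 41.0094 s

Final answer: 41.0094 s


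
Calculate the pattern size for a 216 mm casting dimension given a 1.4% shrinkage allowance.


Formula: L_pattern = L_casting * (1 + shrinkage_rate/100)
Shrinkage factor = 1 + 1.4/100 = 1.014
L_pattern = 216 mm * 1.014 = 219.0240 mm

Answer: 219.0240 mm


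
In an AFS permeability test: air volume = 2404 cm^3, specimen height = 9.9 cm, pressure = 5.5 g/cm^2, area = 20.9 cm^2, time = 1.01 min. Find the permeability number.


Formula: Permeability Number P = (V * H) / (p * A * t)
Numerator: V * H = 2404 * 9.9 = 23799.6
Denominator: p * A * t = 5.5 * 20.9 * 1.01 = 116.0995
P = 23799.6 / 116.0995 = 204.9931

Answer: 204.9931


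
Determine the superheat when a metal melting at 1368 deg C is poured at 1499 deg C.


Formula: Superheat = T_pour - T_melt
Superheat = 1499 - 1368 = 131 deg C

131 deg C


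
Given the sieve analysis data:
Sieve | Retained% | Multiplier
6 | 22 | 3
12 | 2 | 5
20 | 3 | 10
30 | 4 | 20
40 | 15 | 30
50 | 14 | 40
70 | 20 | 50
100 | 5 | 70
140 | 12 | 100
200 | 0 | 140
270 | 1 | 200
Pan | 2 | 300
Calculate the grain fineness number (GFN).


Formula: GFN = sum(pct * multiplier) / sum(pct)
sum(pct * multiplier) = 4546
sum(pct) = 100
GFN = 4546 / 100 = 45.46

45.46


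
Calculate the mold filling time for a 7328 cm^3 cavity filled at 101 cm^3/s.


Formula: t_fill = V_mold / Q_flow
t = 7328 cm^3 / 101 cm^3/s = 72.5545 s

Answer: 72.5545 s


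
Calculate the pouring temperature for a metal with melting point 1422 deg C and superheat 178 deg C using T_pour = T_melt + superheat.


Formula: T_pour = T_melt + Superheat
T_pour = 1422 + 178 = 1600 deg C

1600 deg C


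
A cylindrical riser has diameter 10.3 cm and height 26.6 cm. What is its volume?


Formula: V = pi * (D/2)^2 * H  (cylinder volume)
Radius = D/2 = 10.3/2 = 5.15 cm
V = pi * 5.15^2 * 26.6 = 2216.3889 cm^3

Answer: 2216.3889 cm^3


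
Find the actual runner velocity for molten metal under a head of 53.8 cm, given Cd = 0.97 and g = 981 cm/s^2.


Formula: v = Cd * sqrt(2 * g * h)  (Torricelli with discharge coefficient)
2*g*h = 2 * 981 * 53.8 = 105555.6 cm^2/s^2
sqrt(105555.6) = 324.89321 cm/s
v = 0.97 * 324.89321 = 315.1464 cm/s

Final answer: 315.1464 cm/s


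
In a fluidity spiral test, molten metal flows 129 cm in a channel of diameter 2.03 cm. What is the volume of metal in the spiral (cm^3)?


Formula: V = pi * (d/2)^2 * L  (cylinder volume)
Radius = 2.03/2 = 1.015 cm
V = pi * 1.015^2 * 129 = 417.5146 cm^3

Answer: 417.5146 cm^3


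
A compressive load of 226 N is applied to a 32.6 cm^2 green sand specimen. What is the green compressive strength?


Formula: Compressive Strength = Force / Area
Strength = 226 N / 32.6 cm^2 = 6.9325 N/cm^2


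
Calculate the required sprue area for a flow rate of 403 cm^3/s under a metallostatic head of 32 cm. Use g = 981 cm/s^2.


Formula: v = sqrt(2*g*h), A = Q/v
Velocity: v = sqrt(2 * 981 * 32) = sqrt(62784) = 250.5674 cm/s
Sprue area: A = Q / v = 403 / 250.5674 = 1.6083 cm^2

Final answer: 1.6083 cm^2


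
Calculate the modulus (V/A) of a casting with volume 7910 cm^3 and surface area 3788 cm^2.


Formula: Casting Modulus M = V / A
M = 7910 cm^3 / 3788 cm^2 = 2.0882 cm


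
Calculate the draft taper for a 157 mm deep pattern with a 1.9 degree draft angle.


Formula: taper = depth * tan(draft_angle)
tan(1.9 deg) = 0.0331734
taper = 157 mm * 0.0331734 = 5.2082 mm

5.2082 mm


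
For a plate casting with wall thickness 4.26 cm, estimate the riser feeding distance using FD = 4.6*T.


Formula: FD = 4.6 * T  (riser feeding-distance rule)
FD = 4.6 * 4.26 cm = 19.5960 cm

Answer: 19.5960 cm


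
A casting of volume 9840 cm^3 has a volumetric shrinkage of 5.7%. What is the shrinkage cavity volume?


Formula: V_shrink = V_casting * shrinkage_pct / 100
V_shrink = 9840 cm^3 * 5.7 / 100 = 560.8800 cm^3

Answer: 560.8800 cm^3


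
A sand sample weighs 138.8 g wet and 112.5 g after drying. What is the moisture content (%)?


Formula: MC = (W_wet - W_dry) / W_wet * 100
Water mass = 138.8 - 112.5 = 26.3 g
MC = 26.3 / 138.8 * 100 = 18.9481%

18.9481%


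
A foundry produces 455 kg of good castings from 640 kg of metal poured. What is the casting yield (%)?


Formula: Casting Yield = (W_good / W_total) * 100
Yield = (455 kg / 640 kg) * 100 = 71.0938%

71.0938%


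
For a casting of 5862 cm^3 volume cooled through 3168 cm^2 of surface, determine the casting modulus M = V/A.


Formula: Casting Modulus M = V / A
M = 5862 cm^3 / 3168 cm^2 = 1.8504 cm

Final answer: 1.8504 cm


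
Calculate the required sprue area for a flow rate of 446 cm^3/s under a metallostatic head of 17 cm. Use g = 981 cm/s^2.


Formula: v = sqrt(2*g*h), A = Q/v
Velocity: v = sqrt(2 * 981 * 17) = sqrt(33354) = 182.6308 cm/s
Sprue area: A = Q / v = 446 / 182.6308 = 2.4421 cm^2

2.4421 cm^2


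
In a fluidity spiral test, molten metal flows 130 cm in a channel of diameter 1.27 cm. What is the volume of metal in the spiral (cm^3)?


Formula: V = pi * (d/2)^2 * L  (cylinder volume)
Radius = 1.27/2 = 0.635 cm
V = pi * 0.635^2 * 130 = 164.6799 cm^3


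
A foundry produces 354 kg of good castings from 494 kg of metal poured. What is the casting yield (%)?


Formula: Casting Yield = (W_good / W_total) * 100
Yield = (354 kg / 494 kg) * 100 = 71.6599%

71.6599%


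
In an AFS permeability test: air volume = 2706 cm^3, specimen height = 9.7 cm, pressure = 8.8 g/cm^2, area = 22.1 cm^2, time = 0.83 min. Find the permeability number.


Formula: Permeability Number P = (V * H) / (p * A * t)
Numerator: V * H = 2706 * 9.7 = 26248.2
Denominator: p * A * t = 8.8 * 22.1 * 0.83 = 161.4184
P = 26248.2 / 161.4184 = 162.6097

162.6097


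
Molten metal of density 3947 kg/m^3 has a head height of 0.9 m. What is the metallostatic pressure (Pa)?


Formula: P = rho * g * h
rho * g = 3947 * 9.81 = 38720.07 N/m^3
P = 38720.07 * 0.9 = 34848.0630 Pa

Final answer: 34848.0630 Pa


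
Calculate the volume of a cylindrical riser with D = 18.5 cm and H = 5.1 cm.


Formula: V = pi * (D/2)^2 * H  (cylinder volume)
Radius = D/2 = 18.5/2 = 9.25 cm
V = pi * 9.25^2 * 5.1 = 1370.8929 cm^3

1370.8929 cm^3


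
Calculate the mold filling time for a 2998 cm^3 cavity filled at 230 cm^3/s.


Formula: t_fill = V_mold / Q_flow
t = 2998 cm^3 / 230 cm^3/s = 13.0348 s

Final answer: 13.0348 s


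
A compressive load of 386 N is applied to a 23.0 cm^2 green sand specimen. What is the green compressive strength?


Formula: Compressive Strength = Force / Area
Strength = 386 N / 23.0 cm^2 = 16.7826 N/cm^2

Final answer: 16.7826 N/cm^2


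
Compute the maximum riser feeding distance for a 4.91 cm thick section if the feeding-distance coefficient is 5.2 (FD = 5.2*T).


Formula: FD = 5.2 * T  (riser feeding-distance rule)
FD = 5.2 * 4.91 cm = 25.5320 cm

Final answer: 25.5320 cm


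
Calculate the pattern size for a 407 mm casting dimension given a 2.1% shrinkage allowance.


Formula: L_pattern = L_casting * (1 + shrinkage_rate/100)
Shrinkage factor = 1 + 2.1/100 = 1.021
L_pattern = 407 mm * 1.021 = 415.5470 mm

Final answer: 415.5470 mm


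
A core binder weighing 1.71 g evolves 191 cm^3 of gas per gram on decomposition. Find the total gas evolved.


Formula: V_gas = W_binder * gas_evolution_rate
V = 1.71 g * 191 cm^3/g = 326.6100 cm^3

Answer: 326.6100 cm^3


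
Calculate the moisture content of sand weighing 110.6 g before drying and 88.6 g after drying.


Formula: MC = (W_wet - W_dry) / W_wet * 100
Water mass = 110.6 - 88.6 = 22.0 g
MC = 22.0 / 110.6 * 100 = 19.8915%

19.8915%


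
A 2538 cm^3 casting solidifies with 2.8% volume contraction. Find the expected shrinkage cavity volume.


Formula: V_shrink = V_casting * shrinkage_pct / 100
V_shrink = 2538 cm^3 * 2.8 / 100 = 71.0640 cm^3

Final answer: 71.0640 cm^3


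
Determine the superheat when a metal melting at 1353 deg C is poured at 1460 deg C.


Formula: Superheat = T_pour - T_melt
Superheat = 1460 - 1353 = 107 deg C

107 deg C


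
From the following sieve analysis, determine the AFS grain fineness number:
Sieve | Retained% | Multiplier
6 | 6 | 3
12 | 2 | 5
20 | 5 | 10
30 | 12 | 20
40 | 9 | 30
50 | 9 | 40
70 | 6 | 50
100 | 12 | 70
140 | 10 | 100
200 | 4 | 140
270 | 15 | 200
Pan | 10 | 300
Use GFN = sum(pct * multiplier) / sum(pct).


Formula: GFN = sum(pct * multiplier) / sum(pct)
sum(pct * multiplier) = 9648
sum(pct) = 100
GFN = 9648 / 100 = 96.48

Final answer: 96.48


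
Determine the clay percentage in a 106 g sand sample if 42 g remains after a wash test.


Formula: Clay% = (W_total - W_washed) / W_total * 100
Clay mass = 106 - 42 = 64 g
Clay% = 64 / 106 * 100 = 60.3774%

Answer: 60.3774%


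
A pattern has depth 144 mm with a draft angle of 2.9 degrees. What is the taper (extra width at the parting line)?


Formula: taper = depth * tan(draft_angle)
tan(2.9 deg) = 0.0506578
taper = 144 mm * 0.0506578 = 7.2947 mm


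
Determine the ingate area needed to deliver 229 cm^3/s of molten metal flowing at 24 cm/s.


Formula: A_ingate = Q / v  (continuity equation)
A = 229 cm^3/s / 24 cm/s = 9.5417 cm^2

9.5417 cm^2


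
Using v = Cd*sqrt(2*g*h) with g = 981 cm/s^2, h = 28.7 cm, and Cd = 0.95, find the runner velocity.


Formula: v = Cd * sqrt(2 * g * h)  (Torricelli with discharge coefficient)
2*g*h = 2 * 981 * 28.7 = 56309.4 cm^2/s^2
sqrt(56309.4) = 237.29602 cm/s
v = 0.95 * 237.29602 = 225.4312 cm/s

Answer: 225.4312 cm/s


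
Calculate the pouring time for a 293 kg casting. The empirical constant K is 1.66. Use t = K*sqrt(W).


Formula: t = K * sqrt(W)
sqrt(W) = sqrt(293) = 17.11724
t = 1.66 * 17.11724 = 28.4146 s

Answer: 28.4146 s


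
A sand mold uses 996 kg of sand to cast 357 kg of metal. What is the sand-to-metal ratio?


Formula: Sand-to-Metal Ratio = W_sand / W_metal
Ratio = 996 kg / 357 kg = 2.7899

Answer: 2.7899


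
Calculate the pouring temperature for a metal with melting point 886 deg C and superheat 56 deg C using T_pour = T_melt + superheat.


Formula: T_pour = T_melt + Superheat
T_pour = 886 + 56 = 942 deg C

Final answer: 942 deg C


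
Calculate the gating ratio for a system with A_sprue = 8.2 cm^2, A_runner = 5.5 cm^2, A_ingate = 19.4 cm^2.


Sprue:Runner:Ingate = 1 : 5.5/8.2 : 19.4/8.2 = 1:0.67:2.37

Final answer: 1:0.67:2.37


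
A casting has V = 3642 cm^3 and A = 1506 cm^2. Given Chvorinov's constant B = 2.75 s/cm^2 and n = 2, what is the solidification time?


Formula: t_s = B * (V/A)^n  (Chvorinov's rule, n=2)
Modulus M = V/A = 3642/1506 = 2.418327 cm
M^2 = 2.418327^2 = 5.848305 cm^2
t_s = 2.75 * 5.848305 = 16.0828 s


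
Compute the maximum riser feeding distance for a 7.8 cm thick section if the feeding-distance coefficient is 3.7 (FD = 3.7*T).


Formula: FD = 3.7 * T  (riser feeding-distance rule)
FD = 3.7 * 7.8 cm = 28.8600 cm

Answer: 28.8600 cm


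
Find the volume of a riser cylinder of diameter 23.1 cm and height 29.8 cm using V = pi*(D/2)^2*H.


Formula: V = pi * (D/2)^2 * H  (cylinder volume)
Radius = D/2 = 23.1/2 = 11.55 cm
V = pi * 11.55^2 * 29.8 = 12489.0702 cm^3

Answer: 12489.0702 cm^3


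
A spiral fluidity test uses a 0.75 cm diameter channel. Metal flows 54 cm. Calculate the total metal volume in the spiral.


Formula: V = pi * (d/2)^2 * L  (cylinder volume)
Radius = 0.75/2 = 0.375 cm
V = pi * 0.375^2 * 54 = 23.8565 cm^3

Final answer: 23.8565 cm^3


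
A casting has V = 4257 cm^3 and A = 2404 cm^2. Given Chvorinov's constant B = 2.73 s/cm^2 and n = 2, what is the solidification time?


Formula: t_s = B * (V/A)^n  (Chvorinov's rule, n=2)
Modulus M = V/A = 4257/2404 = 1.770799 cm
M^2 = 1.770799^2 = 3.135729 cm^2
t_s = 2.73 * 3.135729 = 8.5605 s

Answer: 8.5605 s


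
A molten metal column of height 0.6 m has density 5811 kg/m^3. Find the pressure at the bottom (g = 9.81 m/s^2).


Formula: P = rho * g * h
rho * g = 5811 * 9.81 = 57005.91 N/m^3
P = 57005.91 * 0.6 = 34203.5460 Pa

Final answer: 34203.5460 Pa


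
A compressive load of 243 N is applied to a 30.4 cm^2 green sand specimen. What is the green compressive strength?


Formula: Compressive Strength = Force / Area
Strength = 243 N / 30.4 cm^2 = 7.9934 N/cm^2

Answer: 7.9934 N/cm^2


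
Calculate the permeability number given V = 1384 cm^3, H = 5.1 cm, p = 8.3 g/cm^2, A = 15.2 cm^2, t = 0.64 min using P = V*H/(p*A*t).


Formula: Permeability Number P = (V * H) / (p * A * t)
Numerator: V * H = 1384 * 5.1 = 7058.4
Denominator: p * A * t = 8.3 * 15.2 * 0.64 = 80.7424
P = 7058.4 / 80.7424 = 87.4188


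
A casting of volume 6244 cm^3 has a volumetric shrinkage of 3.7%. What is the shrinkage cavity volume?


Formula: V_shrink = V_casting * shrinkage_pct / 100
V_shrink = 6244 cm^3 * 3.7 / 100 = 231.0280 cm^3

Final answer: 231.0280 cm^3


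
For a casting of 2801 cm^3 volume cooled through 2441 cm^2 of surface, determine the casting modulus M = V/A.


Formula: Casting Modulus M = V / A
M = 2801 cm^3 / 2441 cm^2 = 1.1475 cm

1.1475 cm


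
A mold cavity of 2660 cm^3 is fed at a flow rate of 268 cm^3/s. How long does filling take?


Formula: t_fill = V_mold / Q_flow
t = 2660 cm^3 / 268 cm^3/s = 9.9254 s

Final answer: 9.9254 s


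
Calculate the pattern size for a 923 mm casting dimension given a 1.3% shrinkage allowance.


Formula: L_pattern = L_casting * (1 + shrinkage_rate/100)
Shrinkage factor = 1 + 1.3/100 = 1.013
L_pattern = 923 mm * 1.013 = 934.9990 mm


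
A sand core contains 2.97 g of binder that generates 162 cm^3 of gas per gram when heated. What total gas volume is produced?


Formula: V_gas = W_binder * gas_evolution_rate
V = 2.97 g * 162 cm^3/g = 481.1400 cm^3


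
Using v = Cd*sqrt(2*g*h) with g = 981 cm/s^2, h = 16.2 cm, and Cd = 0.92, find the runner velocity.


Formula: v = Cd * sqrt(2 * g * h)  (Torricelli with discharge coefficient)
2*g*h = 2 * 981 * 16.2 = 31784.4 cm^2/s^2
sqrt(31784.4) = 178.28180 cm/s
v = 0.92 * 178.28180 = 164.0193 cm/s

Answer: 164.0193 cm/s


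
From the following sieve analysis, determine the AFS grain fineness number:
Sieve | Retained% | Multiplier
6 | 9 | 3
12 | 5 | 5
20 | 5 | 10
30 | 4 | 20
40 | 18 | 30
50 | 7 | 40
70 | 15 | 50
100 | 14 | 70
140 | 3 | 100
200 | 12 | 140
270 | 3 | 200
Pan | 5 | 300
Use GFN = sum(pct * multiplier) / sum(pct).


Formula: GFN = sum(pct * multiplier) / sum(pct)
sum(pct * multiplier) = 6812
sum(pct) = 100
GFN = 6812 / 100 = 68.12

Final answer: 68.12


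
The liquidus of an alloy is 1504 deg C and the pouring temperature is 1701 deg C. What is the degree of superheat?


Formula: Superheat = T_pour - T_melt
Superheat = 1701 - 1504 = 197 deg C

197 deg C


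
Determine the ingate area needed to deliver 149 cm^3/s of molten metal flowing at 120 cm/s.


Formula: A_ingate = Q / v  (continuity equation)
A = 149 cm^3/s / 120 cm/s = 1.2417 cm^2

Answer: 1.2417 cm^2


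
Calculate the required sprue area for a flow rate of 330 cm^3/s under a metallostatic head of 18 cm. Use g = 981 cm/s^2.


Formula: v = sqrt(2*g*h), A = Q/v
Velocity: v = sqrt(2 * 981 * 18) = sqrt(35316) = 187.9255 cm/s
Sprue area: A = Q / v = 330 / 187.9255 = 1.7560 cm^2

1.7560 cm^2


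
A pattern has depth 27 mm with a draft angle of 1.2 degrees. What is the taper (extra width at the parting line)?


Formula: taper = depth * tan(draft_angle)
tan(1.2 deg) = 0.0209470
taper = 27 mm * 0.0209470 = 0.5656 mm


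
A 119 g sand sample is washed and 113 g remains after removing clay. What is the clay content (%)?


Formula: Clay% = (W_total - W_washed) / W_total * 100
Clay mass = 119 - 113 = 6 g
Clay% = 6 / 119 * 100 = 5.0420%

Final answer: 5.0420%


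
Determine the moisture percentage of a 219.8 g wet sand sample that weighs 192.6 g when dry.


Formula: MC = (W_wet - W_dry) / W_wet * 100
Water mass = 219.8 - 192.6 = 27.2 g
MC = 27.2 / 219.8 * 100 = 12.3749%


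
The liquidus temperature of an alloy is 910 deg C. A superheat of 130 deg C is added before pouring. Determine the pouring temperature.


Formula: T_pour = T_melt + Superheat
T_pour = 910 + 130 = 1040 deg C

1040 deg C


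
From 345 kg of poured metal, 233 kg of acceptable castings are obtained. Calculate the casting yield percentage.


Formula: Casting Yield = (W_good / W_total) * 100
Yield = (233 kg / 345 kg) * 100 = 67.5362%

Answer: 67.5362%


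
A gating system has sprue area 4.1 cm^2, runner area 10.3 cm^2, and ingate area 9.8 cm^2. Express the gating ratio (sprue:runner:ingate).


Sprue:Runner:Ingate = 1 : 10.3/4.1 : 9.8/4.1 = 1:2.51:2.39


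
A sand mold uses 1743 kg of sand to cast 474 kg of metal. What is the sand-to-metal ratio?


Formula: Sand-to-Metal Ratio = W_sand / W_metal
Ratio = 1743 kg / 474 kg = 3.6772


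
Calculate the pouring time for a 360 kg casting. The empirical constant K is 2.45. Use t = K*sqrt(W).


Formula: t = K * sqrt(W)
sqrt(W) = sqrt(360) = 18.97367
t = 2.45 * 18.97367 = 46.4855 s

Answer: 46.4855 s


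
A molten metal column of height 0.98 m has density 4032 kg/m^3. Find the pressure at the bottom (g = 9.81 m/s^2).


Formula: P = rho * g * h
rho * g = 4032 * 9.81 = 39553.92 N/m^3
P = 39553.92 * 0.98 = 38762.8416 Pa

38762.8416 Pa


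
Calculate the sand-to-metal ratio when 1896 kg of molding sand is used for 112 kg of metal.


Formula: Sand-to-Metal Ratio = W_sand / W_metal
Ratio = 1896 kg / 112 kg = 16.9286


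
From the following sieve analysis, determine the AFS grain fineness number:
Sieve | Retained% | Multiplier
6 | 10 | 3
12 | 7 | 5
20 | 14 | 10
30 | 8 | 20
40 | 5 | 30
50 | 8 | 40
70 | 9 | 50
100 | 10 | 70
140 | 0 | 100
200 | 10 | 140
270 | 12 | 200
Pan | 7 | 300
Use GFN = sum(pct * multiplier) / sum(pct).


Formula: GFN = sum(pct * multiplier) / sum(pct)
sum(pct * multiplier) = 7885
sum(pct) = 100
GFN = 7885 / 100 = 78.85

Final answer: 78.85


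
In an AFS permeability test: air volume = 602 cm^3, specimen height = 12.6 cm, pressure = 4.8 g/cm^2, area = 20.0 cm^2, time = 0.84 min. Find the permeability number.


Formula: Permeability Number P = (V * H) / (p * A * t)
Numerator: V * H = 602 * 12.6 = 7585.2
Denominator: p * A * t = 4.8 * 20.0 * 0.84 = 80.64
P = 7585.2 / 80.64 = 94.0625

Final answer: 94.0625


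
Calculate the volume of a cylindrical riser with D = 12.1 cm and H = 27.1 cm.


Formula: V = pi * (D/2)^2 * H  (cylinder volume)
Radius = D/2 = 12.1/2 = 6.05 cm
V = pi * 6.05^2 * 27.1 = 3116.2329 cm^3


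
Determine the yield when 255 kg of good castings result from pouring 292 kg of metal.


Formula: Casting Yield = (W_good / W_total) * 100
Yield = (255 kg / 292 kg) * 100 = 87.3288%

Answer: 87.3288%


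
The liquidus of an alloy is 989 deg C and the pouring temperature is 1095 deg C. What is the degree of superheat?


Formula: Superheat = T_pour - T_melt
Superheat = 1095 - 989 = 106 deg C

Final answer: 106 deg C


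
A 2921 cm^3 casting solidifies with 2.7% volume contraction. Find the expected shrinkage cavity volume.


Formula: V_shrink = V_casting * shrinkage_pct / 100
V_shrink = 2921 cm^3 * 2.7 / 100 = 78.8670 cm^3

Answer: 78.8670 cm^3


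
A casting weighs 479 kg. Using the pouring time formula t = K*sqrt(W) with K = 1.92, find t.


Formula: t = K * sqrt(W)
sqrt(W) = sqrt(479) = 21.88607
t = 1.92 * 21.88607 = 42.0213 s

Answer: 42.0213 s


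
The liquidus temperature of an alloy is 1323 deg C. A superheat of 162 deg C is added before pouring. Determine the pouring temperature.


Formula: T_pour = T_melt + Superheat
T_pour = 1323 + 162 = 1485 deg C

Final answer: 1485 deg C


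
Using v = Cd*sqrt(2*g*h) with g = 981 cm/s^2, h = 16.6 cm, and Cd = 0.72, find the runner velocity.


Formula: v = Cd * sqrt(2 * g * h)  (Torricelli with discharge coefficient)
2*g*h = 2 * 981 * 16.6 = 32569.2 cm^2/s^2
sqrt(32569.2) = 180.46939 cm/s
v = 0.72 * 180.46939 = 129.9380 cm/s

129.9380 cm/s


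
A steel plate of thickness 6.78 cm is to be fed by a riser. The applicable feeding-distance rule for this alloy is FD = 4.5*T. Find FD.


Formula: FD = 4.5 * T  (riser feeding-distance rule)
FD = 4.5 * 6.78 cm = 30.5100 cm

Answer: 30.5100 cm


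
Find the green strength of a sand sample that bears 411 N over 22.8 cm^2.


Formula: Compressive Strength = Force / Area
Strength = 411 N / 22.8 cm^2 = 18.0263 N/cm^2


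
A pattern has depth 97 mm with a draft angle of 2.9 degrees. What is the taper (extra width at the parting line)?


Formula: taper = depth * tan(draft_angle)
tan(2.9 deg) = 0.0506578
taper = 97 mm * 0.0506578 = 4.9138 mm

Answer: 4.9138 mm


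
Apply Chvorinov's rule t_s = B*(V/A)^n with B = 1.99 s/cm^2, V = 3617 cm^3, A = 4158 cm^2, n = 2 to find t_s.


Formula: t_s = B * (V/A)^n  (Chvorinov's rule, n=2)
Modulus M = V/A = 3617/4158 = 0.869889 cm
M^2 = 0.869889^2 = 0.756707 cm^2
t_s = 1.99 * 0.756707 = 1.5058 s

Final answer: 1.5058 s


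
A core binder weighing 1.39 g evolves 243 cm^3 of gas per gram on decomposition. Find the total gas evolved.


Formula: V_gas = W_binder * gas_evolution_rate
V = 1.39 g * 243 cm^3/g = 337.7700 cm^3


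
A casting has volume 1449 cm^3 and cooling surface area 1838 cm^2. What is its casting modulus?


Formula: Casting Modulus M = V / A
M = 1449 cm^3 / 1838 cm^2 = 0.7884 cm


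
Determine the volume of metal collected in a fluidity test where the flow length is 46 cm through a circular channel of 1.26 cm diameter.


Formula: V = pi * (d/2)^2 * L  (cylinder volume)
Radius = 1.26/2 = 0.63 cm
V = pi * 0.63^2 * 46 = 57.3573 cm^3

Answer: 57.3573 cm^3


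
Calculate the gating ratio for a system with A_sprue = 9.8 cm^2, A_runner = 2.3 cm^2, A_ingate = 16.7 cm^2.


Sprue:Runner:Ingate = 1 : 2.3/9.8 : 16.7/9.8 = 1:0.23:1.70

Answer: 1:0.23:1.70


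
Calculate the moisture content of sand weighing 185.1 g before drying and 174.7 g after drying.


Formula: MC = (W_wet - W_dry) / W_wet * 100
Water mass = 185.1 - 174.7 = 10.4 g
MC = 10.4 / 185.1 * 100 = 5.6186%

5.6186%


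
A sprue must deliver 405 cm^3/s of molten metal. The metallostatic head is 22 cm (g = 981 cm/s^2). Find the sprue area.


Formula: v = sqrt(2*g*h), A = Q/v
Velocity: v = sqrt(2 * 981 * 22) = sqrt(43164) = 207.7595 cm/s
Sprue area: A = Q / v = 405 / 207.7595 = 1.9494 cm^2


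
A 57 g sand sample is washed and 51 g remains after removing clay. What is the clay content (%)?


Formula: Clay% = (W_total - W_washed) / W_total * 100
Clay mass = 57 - 51 = 6 g
Clay% = 6 / 57 * 100 = 10.5263%

10.5263%


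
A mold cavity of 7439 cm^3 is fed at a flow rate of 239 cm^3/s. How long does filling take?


Formula: t_fill = V_mold / Q_flow
t = 7439 cm^3 / 239 cm^3/s = 31.1255 s

Answer: 31.1255 s


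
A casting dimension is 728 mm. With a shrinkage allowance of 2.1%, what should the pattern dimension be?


Formula: L_pattern = L_casting * (1 + shrinkage_rate/100)
Shrinkage factor = 1 + 2.1/100 = 1.021
L_pattern = 728 mm * 1.021 = 743.2880 mm

Answer: 743.2880 mm


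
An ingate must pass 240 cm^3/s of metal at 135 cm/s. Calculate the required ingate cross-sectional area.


Formula: A_ingate = Q / v  (continuity equation)
A = 240 cm^3/s / 135 cm/s = 1.7778 cm^2

Final answer: 1.7778 cm^2


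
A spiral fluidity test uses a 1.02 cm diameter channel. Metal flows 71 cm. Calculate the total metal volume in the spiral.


Formula: V = pi * (d/2)^2 * L  (cylinder volume)
Radius = 1.02/2 = 0.51 cm
V = pi * 0.51^2 * 71 = 58.0161 cm^3

Final answer: 58.0161 cm^3


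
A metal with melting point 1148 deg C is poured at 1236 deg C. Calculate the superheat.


Formula: Superheat = T_pour - T_melt
Superheat = 1236 - 1148 = 88 deg C

Answer: 88 deg C


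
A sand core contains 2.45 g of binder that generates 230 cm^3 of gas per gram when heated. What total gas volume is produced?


Formula: V_gas = W_binder * gas_evolution_rate
V = 2.45 g * 230 cm^3/g = 563.5000 cm^3

Final answer: 563.5000 cm^3


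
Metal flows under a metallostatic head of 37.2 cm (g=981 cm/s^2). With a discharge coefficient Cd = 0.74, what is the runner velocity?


Formula: v = Cd * sqrt(2 * g * h)  (Torricelli with discharge coefficient)
2*g*h = 2 * 981 * 37.2 = 72986.4 cm^2/s^2
sqrt(72986.4) = 270.15995 cm/s
v = 0.74 * 270.15995 = 199.9184 cm/s

Final answer: 199.9184 cm/s


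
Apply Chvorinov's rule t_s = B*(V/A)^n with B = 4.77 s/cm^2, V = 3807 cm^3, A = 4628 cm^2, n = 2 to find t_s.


Formula: t_s = B * (V/A)^n  (Chvorinov's rule, n=2)
Modulus M = V/A = 3807/4628 = 0.822602 cm
M^2 = 0.822602^2 = 0.676674 cm^2
t_s = 4.77 * 0.676674 = 3.2277 s

Answer: 3.2277 s


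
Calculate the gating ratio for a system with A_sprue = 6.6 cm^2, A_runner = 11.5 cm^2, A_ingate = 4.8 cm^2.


Sprue:Runner:Ingate = 1 : 11.5/6.6 : 4.8/6.6 = 1:1.74:0.73
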